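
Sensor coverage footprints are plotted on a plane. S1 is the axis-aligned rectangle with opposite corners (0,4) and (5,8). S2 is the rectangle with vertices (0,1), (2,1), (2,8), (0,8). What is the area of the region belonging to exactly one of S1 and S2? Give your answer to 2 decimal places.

|S1∩S2|: x∈[0,2], y∈[4,8] → 2·4 = 8.
|S1 △ S2| = |S1| + |S2| − 2·|S1∩S2| = 20 + 14 − 16 = 18.00.

18.00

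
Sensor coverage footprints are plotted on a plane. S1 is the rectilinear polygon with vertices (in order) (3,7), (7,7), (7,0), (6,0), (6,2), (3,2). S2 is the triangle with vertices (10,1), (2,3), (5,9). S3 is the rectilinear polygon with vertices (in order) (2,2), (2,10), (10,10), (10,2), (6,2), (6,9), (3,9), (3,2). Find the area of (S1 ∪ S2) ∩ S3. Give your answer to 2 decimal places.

10.69

|S1 ∪ S2| = 31.45.
|(S1 ∪ S2) ∩ S3| = 10.69.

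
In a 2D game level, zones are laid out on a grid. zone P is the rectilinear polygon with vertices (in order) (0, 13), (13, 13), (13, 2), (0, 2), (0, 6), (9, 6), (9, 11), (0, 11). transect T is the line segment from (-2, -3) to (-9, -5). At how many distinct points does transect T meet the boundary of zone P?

The segment lies entirely outside zone P and never meets its boundary.

0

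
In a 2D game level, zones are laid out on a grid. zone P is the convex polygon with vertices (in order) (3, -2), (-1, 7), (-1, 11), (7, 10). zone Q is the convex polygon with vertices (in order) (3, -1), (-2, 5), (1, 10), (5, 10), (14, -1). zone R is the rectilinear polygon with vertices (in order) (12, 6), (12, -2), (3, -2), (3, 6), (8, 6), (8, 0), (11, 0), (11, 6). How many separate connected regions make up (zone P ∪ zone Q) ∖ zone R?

2

(zone P ∪ zone Q) ∖ zone R splits into 2 disjoint pieces (area 70.0322, area 2.4444).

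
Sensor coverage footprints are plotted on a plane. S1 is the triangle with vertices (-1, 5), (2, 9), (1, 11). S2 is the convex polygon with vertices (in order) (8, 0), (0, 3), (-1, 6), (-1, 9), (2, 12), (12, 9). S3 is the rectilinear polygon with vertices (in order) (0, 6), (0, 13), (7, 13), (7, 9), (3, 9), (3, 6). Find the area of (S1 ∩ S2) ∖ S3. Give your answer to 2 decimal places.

|S1 ∩ S2| = 4.9679.
|(S1 ∩ S2) ∩ S3| = 4.1667.
|(S1 ∩ S2) ∖ S3| = 4.9679 − 4.1667 = 0.80.

0.80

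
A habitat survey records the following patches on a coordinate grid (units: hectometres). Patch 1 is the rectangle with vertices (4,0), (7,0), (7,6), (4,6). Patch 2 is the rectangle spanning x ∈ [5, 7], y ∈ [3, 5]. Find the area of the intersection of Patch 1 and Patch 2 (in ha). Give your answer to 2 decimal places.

|Patch 1∩Patch 2|: x∈[5,7], y∈[3,5] → 2·2 = 4.

4.00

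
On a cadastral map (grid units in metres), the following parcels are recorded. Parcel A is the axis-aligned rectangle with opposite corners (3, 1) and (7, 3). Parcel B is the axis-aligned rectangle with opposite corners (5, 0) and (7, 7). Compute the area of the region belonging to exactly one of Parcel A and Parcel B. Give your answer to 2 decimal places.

14.00

|Parcel A∩Parcel B|: x∈[5,7], y∈[1,3] → 2·2 = 4.
|Parcel A △ Parcel B| = |Parcel A| + |Parcel B| − 2·|Parcel A∩Parcel B| = 8 + 14 − 8 = 14.00.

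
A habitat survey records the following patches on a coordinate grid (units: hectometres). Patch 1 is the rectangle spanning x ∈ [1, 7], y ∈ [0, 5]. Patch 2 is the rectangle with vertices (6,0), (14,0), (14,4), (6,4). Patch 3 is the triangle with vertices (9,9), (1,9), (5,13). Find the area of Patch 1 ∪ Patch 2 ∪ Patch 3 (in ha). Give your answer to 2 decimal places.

74.00

By inclusion–exclusion:
Individual areas: |Patch 1| = 30, |Patch 2| = 32, |Patch 3| = 16.
|Patch 1∩Patch 2|: x∈[6,7], y∈[0,4] → 1·4 = 4.
|Patch 1∩Patch 3| = 0.
|Patch 2∩Patch 3| = 0.
|Patch 1∩Patch 2∩Patch 3| = 0.
|Patch 1 ∪ Patch 2 ∪ Patch 3| = 78 − 4 + 0 = 74.00.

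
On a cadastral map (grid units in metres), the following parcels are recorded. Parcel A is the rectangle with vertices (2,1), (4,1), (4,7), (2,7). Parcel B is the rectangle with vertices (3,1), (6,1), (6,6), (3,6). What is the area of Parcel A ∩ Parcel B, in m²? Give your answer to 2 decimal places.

5.00

|Parcel A∩Parcel B|: x∈[3,4], y∈[1,6] → 1·5 = 5.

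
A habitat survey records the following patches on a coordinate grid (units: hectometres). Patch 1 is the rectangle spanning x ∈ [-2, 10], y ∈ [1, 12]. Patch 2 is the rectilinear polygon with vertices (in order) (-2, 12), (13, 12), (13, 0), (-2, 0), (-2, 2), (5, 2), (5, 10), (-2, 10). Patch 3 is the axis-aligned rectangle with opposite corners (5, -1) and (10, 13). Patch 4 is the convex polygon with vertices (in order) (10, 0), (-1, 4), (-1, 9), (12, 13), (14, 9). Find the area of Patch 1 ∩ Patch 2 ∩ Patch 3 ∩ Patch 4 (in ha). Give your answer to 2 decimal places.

51.92

The intersection is the polygon with vertices (5,2), (5,10), (5,10.846), (8.75,12), (10,12), (10,1), (7.25,1), (5,1.818).
By the shoelace formula its area is 51.92.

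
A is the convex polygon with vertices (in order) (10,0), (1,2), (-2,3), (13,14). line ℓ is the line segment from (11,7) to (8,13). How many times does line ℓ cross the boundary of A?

The segment meets the boundary at (8.976,11.049).

1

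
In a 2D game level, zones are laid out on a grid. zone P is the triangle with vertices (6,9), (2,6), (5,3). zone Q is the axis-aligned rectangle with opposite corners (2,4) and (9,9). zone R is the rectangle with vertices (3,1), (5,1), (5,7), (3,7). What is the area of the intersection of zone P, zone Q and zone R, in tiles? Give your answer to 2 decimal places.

The intersection is the polygon with vertices (4,4), (3,5), (3,6.75), (3.333,7), (5,7), (5,4).
By the shoelace formula its area is 5.46.

5.46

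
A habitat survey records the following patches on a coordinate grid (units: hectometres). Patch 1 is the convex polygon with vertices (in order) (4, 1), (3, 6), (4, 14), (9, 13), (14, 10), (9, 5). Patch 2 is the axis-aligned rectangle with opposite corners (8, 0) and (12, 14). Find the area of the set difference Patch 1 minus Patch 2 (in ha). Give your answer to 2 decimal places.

53.70

|Patch 1| = 79, |Patch 1∩Patch 2| = 25.3.
|Patch 1 ∖ Patch 2| = |Patch 1| − |Patch 1∩Patch 2| = 79 − 25.3 = 53.70.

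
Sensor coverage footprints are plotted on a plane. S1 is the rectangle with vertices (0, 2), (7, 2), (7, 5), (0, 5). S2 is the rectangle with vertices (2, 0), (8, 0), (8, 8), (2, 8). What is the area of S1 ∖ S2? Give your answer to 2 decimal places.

6.00

|S1∩S2|: x∈[2,7], y∈[2,5] → 5·3 = 15.
|S1| = 21.
|S1 ∖ S2| = |S1| − |S1∩S2| = 21 − 15 = 6.00.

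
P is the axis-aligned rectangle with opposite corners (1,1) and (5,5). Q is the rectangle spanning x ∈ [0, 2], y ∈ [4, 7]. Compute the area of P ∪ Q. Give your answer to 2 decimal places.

21.00

By inclusion–exclusion:
Individual areas: |P| = 16, |Q| = 6.
|P∩Q|: x∈[1,2], y∈[4,5] → 1·1 = 1.
|P ∪ Q| = 22 − 1 = 21.00.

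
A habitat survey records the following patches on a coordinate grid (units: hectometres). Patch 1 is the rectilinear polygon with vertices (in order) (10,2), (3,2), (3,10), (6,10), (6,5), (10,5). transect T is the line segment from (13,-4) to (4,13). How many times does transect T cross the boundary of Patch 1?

4

The segment meets the boundary at (5.588,10), (6,9.222), (8.235,5), (9.824,2).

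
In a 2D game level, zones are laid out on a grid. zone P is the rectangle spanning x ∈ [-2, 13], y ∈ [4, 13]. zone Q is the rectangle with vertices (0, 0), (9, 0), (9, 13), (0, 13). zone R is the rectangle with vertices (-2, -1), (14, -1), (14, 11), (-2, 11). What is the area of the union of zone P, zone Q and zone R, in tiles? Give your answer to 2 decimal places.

By inclusion–exclusion:
Individual areas: |zone P| = 135, |zone Q| = 117, |zone R| = 192.
|zone P∩zone Q|: x∈[0,9], y∈[4,13] → 9·9 = 81.
|zone P∩zone R|: x∈[-2,13], y∈[4,11] → 15·7 = 105.
|zone Q∩zone R|: x∈[0,9], y∈[0,11] → 9·11 = 99.
|zone P∩zone Q∩zone R| = 63.
|zone P ∪ zone Q ∪ zone R| = 444 − 285 + 63 = 222.00.

222.00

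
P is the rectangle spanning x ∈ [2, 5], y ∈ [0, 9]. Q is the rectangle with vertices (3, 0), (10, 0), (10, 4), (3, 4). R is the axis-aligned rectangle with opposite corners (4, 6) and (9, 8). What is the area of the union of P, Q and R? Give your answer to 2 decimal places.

By inclusion–exclusion:
Individual areas: |P| = 27, |Q| = 28, |R| = 10.
|P∩Q|: x∈[3,5], y∈[0,4] → 2·4 = 8.
|P∩R|: x∈[4,5], y∈[6,8] → 1·2 = 2.
|Q∩R| = 0 (no overlap).
|P∩Q∩R| = 0.
|P ∪ Q ∪ R| = 65 − 10 + 0 = 55.00.

55.00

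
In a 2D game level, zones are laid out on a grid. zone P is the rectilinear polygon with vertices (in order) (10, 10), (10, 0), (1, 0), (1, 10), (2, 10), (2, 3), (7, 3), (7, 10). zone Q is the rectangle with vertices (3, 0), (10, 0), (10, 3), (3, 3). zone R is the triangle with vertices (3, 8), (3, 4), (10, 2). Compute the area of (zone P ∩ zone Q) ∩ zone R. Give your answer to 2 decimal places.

The region (zone P ∩ zone Q) ∩ zone R is the polygon with vertices (7,3), (8.833,3), (10,2), (6.5,3).
By the shoelace formula its area is 1.17.

1.17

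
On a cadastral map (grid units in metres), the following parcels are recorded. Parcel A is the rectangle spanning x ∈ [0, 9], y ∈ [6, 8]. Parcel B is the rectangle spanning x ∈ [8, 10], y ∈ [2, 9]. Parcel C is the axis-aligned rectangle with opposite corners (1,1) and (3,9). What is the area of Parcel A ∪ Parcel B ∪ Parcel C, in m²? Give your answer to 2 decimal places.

42.00

By inclusion–exclusion:
Individual areas: |Parcel A| = 18, |Parcel B| = 14, |Parcel C| = 16.
|Parcel A∩Parcel B|: x∈[8,9], y∈[6,8] → 1·2 = 2.
|Parcel A∩Parcel C|: x∈[1,3], y∈[6,8] → 2·2 = 4.
|Parcel B∩Parcel C| = 0 (no overlap).
|Parcel A∩Parcel B∩Parcel C| = 0.
|Parcel A ∪ Parcel B ∪ Parcel C| = 48 − 6 + 0 = 42.00.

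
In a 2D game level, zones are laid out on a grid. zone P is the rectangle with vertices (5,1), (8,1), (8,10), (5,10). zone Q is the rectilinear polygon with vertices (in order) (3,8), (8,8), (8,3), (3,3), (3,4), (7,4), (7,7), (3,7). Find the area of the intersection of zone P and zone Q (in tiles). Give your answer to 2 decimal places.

The intersection is the polygon with vertices (8,3), (5,3), (5,4), (7,4), (7,7), (5,7), (5,8), (8,8).
By the shoelace formula its area is 9.00.

9.00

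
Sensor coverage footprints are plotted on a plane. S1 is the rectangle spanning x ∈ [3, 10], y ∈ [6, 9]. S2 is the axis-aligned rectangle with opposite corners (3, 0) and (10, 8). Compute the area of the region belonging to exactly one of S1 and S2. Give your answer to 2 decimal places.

49.00

|S1∩S2|: x∈[3,10], y∈[6,8] → 7·2 = 14.
|S1 △ S2| = |S1| + |S2| − 2·|S1∩S2| = 21 + 56 − 28 = 49.00.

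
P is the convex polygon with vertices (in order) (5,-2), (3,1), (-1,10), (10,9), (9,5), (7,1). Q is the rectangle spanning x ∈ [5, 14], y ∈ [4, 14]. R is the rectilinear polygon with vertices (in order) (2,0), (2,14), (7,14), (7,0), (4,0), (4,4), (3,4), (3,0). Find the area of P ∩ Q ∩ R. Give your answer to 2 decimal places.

The intersection is the polygon with vertices (5,4), (5,9.454), (7,9.273), (7,4).
By the shoelace formula its area is 10.73.

10.73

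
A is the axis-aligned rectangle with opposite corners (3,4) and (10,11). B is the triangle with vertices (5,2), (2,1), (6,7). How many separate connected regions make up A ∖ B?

1

A ∖ B is a single connected region.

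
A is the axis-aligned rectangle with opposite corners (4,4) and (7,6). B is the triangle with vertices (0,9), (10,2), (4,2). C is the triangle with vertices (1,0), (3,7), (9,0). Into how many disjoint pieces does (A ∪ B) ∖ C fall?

2

(A ∪ B) ∖ C splits into 2 disjoint pieces (area 9.025, area 3.7202).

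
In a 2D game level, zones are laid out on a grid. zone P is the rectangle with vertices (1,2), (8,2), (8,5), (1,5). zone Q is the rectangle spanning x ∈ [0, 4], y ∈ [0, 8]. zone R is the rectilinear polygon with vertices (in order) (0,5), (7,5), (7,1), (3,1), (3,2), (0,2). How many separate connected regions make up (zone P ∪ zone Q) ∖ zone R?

3

(zone P ∪ zone Q) ∖ zone R splits into 3 disjoint pieces (area 3, area 7, area 12).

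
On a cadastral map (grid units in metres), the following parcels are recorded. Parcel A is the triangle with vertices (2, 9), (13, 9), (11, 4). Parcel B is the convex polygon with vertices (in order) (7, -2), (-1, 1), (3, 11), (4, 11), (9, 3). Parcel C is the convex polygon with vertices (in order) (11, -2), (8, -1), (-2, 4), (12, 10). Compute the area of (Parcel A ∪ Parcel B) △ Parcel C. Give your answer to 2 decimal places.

|Parcel A ∪ Parcel B| = 96.0144.
|(Parcel A ∪ Parcel B) ∩ Parcel C| = 60.3505.
|(Parcel A ∪ Parcel B) △ Parcel C| = 96.0144 + 83.5 − 120.701 = 58.81.

58.81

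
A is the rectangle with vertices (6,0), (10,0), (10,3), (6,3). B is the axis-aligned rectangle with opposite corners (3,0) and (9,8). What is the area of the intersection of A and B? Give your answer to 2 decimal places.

9.00

|A∩B|: x∈[6,9], y∈[0,3] → 3·3 = 9.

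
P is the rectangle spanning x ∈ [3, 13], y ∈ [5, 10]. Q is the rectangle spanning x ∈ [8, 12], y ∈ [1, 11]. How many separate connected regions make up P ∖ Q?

2

P ∖ Q splits into 2 disjoint pieces (area 5, area 25).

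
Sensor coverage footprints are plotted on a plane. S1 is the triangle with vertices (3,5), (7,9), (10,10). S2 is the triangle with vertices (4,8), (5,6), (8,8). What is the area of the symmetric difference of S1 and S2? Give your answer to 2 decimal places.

|S1| = 4, |S2| = 4, |S1∩S2| = 1.3614.
|S1 △ S2| = |S1| + |S2| − 2·|S1∩S2| = 4 + 4 − 2.7228 = 5.28.

5.28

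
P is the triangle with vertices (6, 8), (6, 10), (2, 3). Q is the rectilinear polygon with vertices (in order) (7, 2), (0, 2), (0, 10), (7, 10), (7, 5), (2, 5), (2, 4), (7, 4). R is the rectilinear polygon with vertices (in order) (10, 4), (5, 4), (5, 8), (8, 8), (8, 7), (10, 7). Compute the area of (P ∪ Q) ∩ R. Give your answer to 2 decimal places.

6.00

|P ∪ Q| = 51.3429.
|(P ∪ Q) ∩ R| = 6.00.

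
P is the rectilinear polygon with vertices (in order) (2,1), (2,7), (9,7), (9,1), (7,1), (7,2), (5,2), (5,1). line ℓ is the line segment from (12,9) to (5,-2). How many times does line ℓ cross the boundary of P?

2

The segment meets the boundary at (7,1.143), (9,4.286).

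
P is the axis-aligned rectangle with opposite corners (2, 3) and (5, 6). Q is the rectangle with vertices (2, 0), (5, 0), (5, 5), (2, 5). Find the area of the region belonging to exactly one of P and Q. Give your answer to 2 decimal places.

|P∩Q|: x∈[2,5], y∈[3,5] → 3·2 = 6.
|P △ Q| = |P| + |Q| − 2·|P∩Q| = 9 + 15 − 12 = 12.00.

12.00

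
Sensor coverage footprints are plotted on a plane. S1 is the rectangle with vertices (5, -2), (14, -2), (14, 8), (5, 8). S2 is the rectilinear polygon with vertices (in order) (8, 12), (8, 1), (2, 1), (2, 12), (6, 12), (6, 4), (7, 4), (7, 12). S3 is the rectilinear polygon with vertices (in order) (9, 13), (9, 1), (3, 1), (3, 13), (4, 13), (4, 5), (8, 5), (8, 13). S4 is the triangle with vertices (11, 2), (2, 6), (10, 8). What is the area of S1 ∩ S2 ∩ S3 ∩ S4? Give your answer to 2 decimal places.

2.06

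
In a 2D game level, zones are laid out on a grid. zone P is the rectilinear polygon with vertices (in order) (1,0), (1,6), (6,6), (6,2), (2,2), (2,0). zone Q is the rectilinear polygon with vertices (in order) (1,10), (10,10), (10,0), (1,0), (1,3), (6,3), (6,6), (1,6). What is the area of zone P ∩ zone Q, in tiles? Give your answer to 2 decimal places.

7.00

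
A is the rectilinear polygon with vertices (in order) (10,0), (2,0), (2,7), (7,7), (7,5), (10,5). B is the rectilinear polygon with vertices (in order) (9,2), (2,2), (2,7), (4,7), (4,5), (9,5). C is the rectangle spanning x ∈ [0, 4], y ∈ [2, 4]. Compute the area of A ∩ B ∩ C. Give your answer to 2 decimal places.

The intersection is the polygon with vertices (2,2), (2,4), (4,4), (4,2).
By the shoelace formula its area is 4.00.

4.00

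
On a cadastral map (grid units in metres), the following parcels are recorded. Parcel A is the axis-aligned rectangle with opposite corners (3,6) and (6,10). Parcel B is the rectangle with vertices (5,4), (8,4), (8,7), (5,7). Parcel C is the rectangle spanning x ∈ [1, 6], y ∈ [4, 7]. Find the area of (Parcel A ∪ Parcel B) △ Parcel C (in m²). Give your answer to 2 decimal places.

25.00

|Parcel A ∪ Parcel B| = 20.
|(Parcel A ∪ Parcel B) ∩ Parcel C| = 5.
|(Parcel A ∪ Parcel B) △ Parcel C| = 20 + 15 − 10 = 25.00.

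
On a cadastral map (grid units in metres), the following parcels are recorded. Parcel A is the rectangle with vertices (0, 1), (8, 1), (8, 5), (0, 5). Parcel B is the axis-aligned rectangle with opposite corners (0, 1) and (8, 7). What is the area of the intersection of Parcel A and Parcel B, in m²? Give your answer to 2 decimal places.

32.00

|Parcel A∩Parcel B|: x∈[0,8], y∈[1,5] → 8·4 = 32.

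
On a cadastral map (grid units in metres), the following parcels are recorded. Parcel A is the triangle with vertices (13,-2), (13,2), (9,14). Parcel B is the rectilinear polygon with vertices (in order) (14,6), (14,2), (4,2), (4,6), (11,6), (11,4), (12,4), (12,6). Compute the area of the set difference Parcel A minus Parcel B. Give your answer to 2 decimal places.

|Parcel A| = 8, |Parcel A∩Parcel B| = 2.
|Parcel A ∖ Parcel B| = |Parcel A| − |Parcel A∩Parcel B| = 8 − 2 = 6.00.

6.00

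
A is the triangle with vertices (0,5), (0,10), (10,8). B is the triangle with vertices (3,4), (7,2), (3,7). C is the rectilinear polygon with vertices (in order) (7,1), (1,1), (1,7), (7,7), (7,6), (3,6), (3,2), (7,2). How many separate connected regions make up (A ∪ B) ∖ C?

2

(A ∪ B) ∖ C splits into 2 disjoint pieces (area 20.1833, area 5.6).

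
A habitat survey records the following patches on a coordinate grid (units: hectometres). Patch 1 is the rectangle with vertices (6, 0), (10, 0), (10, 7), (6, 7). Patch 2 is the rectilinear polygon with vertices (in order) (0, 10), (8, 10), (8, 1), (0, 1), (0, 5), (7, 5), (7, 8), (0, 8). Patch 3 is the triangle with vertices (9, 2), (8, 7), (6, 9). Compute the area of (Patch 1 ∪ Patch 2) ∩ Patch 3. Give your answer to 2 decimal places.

3.64

|Patch 1 ∪ Patch 2| = 69.
|(Patch 1 ∪ Patch 2) ∩ Patch 3| = 3.64.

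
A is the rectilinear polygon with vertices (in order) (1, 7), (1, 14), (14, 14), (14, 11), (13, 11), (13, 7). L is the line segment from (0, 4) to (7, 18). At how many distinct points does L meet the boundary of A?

The segment meets the boundary at (5,14), (1.5,7).

2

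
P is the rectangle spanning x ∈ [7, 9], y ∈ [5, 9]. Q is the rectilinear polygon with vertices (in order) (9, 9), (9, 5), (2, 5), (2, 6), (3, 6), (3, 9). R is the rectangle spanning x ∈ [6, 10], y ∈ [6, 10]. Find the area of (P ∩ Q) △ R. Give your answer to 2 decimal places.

12.00

|P ∩ Q| = 8.
|(P ∩ Q) ∩ R| = 6.
|(P ∩ Q) △ R| = 8 + 16 − 12 = 12.00.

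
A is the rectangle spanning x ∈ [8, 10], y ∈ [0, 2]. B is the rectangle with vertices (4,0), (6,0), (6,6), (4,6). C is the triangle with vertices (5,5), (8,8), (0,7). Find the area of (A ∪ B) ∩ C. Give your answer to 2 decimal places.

The region (A ∪ B) ∩ C is the polygon with vertices (4,6), (6,6), (5,5), (4,5.4).
By the shoelace formula its area is 1.30.

1.30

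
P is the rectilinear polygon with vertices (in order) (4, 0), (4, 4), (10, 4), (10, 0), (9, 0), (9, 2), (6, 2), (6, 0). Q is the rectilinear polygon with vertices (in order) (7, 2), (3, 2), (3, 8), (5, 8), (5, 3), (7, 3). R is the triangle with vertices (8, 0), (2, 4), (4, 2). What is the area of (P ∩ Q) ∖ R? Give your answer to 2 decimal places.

|P ∩ Q| = 4.
|(P ∩ Q) ∩ R| = 0.3333.
|(P ∩ Q) ∖ R| = 4 − 0.3333 = 3.67.

3.67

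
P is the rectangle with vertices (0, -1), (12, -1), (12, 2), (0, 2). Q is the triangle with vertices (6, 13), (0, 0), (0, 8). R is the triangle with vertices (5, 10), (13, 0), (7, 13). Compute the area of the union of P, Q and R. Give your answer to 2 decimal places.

By inclusion–exclusion:
Individual areas: |P| = 36, |Q| = 24, |R| = 22.
|P∩Q| = 0.9231.
|P∩R| = 0.225.
|Q∩R| = 0.
|P∩Q∩R| = 0.
|P ∪ Q ∪ R| = 82 − 1.1481 + 0 = 80.85.

80.85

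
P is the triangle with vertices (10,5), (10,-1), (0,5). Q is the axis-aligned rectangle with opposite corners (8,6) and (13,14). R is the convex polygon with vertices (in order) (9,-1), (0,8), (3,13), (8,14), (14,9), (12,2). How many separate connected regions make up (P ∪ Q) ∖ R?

3

(P ∪ Q) ∖ R splits into 3 disjoint pieces (area 0.3125, area 6.75, area 10.4167).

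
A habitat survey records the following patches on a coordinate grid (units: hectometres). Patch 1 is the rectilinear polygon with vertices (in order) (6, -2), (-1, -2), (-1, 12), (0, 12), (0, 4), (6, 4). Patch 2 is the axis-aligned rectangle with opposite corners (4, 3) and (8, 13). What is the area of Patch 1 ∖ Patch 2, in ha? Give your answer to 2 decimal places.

|Patch 1| = 50, |Patch 1∩Patch 2| = 2.
|Patch 1 ∖ Patch 2| = |Patch 1| − |Patch 1∩Patch 2| = 50 − 2 = 48.00.

48.00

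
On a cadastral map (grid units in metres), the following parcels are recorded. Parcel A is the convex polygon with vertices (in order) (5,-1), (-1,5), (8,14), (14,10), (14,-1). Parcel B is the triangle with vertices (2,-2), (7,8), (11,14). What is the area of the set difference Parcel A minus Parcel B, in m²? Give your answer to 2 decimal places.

|Parcel A| = 154.5, |Parcel A∩Parcel B| = 4.6818.
|Parcel A ∖ Parcel B| = |Parcel A| − |Parcel A∩Parcel B| = 154.5 − 4.6818 = 149.82.

149.82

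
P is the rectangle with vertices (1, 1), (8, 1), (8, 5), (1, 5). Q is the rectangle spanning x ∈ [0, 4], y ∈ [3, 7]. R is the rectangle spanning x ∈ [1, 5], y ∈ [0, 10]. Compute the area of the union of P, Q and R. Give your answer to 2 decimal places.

By inclusion–exclusion:
Individual areas: |P| = 28, |Q| = 16, |R| = 40.
|P∩Q|: x∈[1,4], y∈[3,5] → 3·2 = 6.
|P∩R|: x∈[1,5], y∈[1,5] → 4·4 = 16.
|Q∩R|: x∈[1,4], y∈[3,7] → 3·4 = 12.
|P∩Q∩R| = 6.
|P ∪ Q ∪ R| = 84 − 34 + 6 = 56.00.

56.00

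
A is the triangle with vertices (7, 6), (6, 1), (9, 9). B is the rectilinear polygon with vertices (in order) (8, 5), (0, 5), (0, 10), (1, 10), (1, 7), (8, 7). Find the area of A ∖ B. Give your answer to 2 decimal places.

|A| = 3.5, |A∩B| = 1.4333.
|A ∖ B| = |A| − |A∩B| = 3.5 − 1.4333 = 2.07.

2.07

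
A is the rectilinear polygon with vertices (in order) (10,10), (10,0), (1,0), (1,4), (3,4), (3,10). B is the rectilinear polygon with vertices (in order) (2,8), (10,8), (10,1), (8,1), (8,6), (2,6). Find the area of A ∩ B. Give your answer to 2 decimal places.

24.00

The intersection is the polygon with vertices (10,1), (8,1), (8,6), (3,6), (3,8), (10,8).
By the shoelace formula its area is 24.00.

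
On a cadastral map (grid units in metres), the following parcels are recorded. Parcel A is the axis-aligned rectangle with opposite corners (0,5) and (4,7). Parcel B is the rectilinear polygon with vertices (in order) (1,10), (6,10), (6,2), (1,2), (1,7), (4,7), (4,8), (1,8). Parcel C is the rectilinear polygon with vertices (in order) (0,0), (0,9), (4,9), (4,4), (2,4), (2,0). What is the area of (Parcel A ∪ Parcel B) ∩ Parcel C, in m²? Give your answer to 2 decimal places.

|Parcel A ∪ Parcel B| = 39.
|(Parcel A ∪ Parcel B) ∩ Parcel C| = 16.00.

16.00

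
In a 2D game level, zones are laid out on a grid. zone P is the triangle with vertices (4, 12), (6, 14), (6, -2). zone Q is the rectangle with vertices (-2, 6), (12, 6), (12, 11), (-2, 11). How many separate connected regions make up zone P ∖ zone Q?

2

zone P ∖ zone Q splits into 2 disjoint pieces (area 3.9286, area 4.5714).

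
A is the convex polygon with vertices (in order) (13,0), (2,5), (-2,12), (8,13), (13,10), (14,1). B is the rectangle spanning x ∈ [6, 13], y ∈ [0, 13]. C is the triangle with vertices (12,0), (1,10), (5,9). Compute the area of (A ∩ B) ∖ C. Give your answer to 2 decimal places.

65.49

|A ∩ B| = 72.1636.
|(A ∩ B) ∩ C| = 6.6762.
|(A ∩ B) ∖ C| = 72.1636 − 6.6762 = 65.49.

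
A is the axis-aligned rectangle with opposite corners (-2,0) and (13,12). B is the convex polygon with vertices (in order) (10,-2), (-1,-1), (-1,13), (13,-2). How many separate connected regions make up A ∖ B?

A ∖ B splits into 2 disjoint pieces (area 89.6, area 12).

2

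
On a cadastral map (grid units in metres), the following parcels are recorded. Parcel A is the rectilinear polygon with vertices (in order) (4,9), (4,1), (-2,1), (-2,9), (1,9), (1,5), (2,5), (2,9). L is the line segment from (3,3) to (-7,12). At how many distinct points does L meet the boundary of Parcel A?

1

The segment meets the boundary at (-2,7.5).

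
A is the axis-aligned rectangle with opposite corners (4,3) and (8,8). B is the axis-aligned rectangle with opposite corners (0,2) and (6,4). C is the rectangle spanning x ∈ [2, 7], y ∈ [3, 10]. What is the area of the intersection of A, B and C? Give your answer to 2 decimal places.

The intersection is the polygon with vertices (4,4), (6,4), (6,3), (4,3).
By the shoelace formula its area is 2.00.

2.00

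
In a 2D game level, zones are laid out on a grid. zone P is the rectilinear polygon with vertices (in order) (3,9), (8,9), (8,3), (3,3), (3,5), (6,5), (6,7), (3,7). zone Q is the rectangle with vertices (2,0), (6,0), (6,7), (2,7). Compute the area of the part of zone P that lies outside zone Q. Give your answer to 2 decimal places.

|zone P| = 24, |zone P∩zone Q| = 6.
|zone P ∖ zone Q| = |zone P| − |zone P∩zone Q| = 24 − 6 = 18.00.

18.00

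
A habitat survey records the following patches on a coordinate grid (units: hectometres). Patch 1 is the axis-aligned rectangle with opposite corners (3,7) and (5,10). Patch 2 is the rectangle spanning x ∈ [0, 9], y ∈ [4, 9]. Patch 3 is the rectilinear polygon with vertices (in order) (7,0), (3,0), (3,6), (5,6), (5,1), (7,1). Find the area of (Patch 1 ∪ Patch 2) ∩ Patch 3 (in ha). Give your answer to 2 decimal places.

4.00

The region (Patch 1 ∪ Patch 2) ∩ Patch 3 is the polygon with vertices (3,4), (3,6), (5,6), (5,4).
By the shoelace formula its area is 4.00.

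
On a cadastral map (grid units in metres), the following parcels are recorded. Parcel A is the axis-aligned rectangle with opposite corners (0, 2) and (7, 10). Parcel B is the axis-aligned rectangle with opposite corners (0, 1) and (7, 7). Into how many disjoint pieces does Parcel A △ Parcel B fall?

Parcel A △ Parcel B splits into 2 disjoint pieces (area 21, area 7).

2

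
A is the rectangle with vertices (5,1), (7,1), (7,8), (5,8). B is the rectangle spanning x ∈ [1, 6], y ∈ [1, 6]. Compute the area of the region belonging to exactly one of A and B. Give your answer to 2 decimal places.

29.00

|A∩B|: x∈[5,6], y∈[1,6] → 1·5 = 5.
|A △ B| = |A| + |B| − 2·|A∩B| = 14 + 25 − 10 = 29.00.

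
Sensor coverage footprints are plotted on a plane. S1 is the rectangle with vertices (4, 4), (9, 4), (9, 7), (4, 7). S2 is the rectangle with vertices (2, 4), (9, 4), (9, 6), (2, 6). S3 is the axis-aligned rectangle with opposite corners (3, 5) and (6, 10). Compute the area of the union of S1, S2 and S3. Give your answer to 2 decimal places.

29.00

By inclusion–exclusion:
Individual areas: |S1| = 15, |S2| = 14, |S3| = 15.
|S1∩S2|: x∈[4,9], y∈[4,6] → 5·2 = 10.
|S1∩S3|: x∈[4,6], y∈[5,7] → 2·2 = 4.
|S2∩S3|: x∈[3,6], y∈[5,6] → 3·1 = 3.
|S1∩S2∩S3| = 2.
|S1 ∪ S2 ∪ S3| = 44 − 17 + 2 = 29.00.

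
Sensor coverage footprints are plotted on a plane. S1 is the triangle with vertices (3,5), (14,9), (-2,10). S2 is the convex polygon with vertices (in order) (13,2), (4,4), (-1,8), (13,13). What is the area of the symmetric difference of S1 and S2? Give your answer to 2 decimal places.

62.07

|S1| = 37.5, |S2| = 90, |S1∩S2| = 32.7139.
|S1 △ S2| = |S1| + |S2| − 2·|S1∩S2| = 37.5 + 90 − 65.4277 = 62.07.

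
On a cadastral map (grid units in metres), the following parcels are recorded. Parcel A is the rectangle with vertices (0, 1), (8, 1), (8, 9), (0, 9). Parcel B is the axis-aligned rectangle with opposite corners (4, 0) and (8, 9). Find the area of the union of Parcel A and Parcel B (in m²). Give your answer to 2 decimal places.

By inclusion–exclusion:
Individual areas: |Parcel A| = 64, |Parcel B| = 36.
|Parcel A∩Parcel B|: x∈[4,8], y∈[1,9] → 4·8 = 32.
|Parcel A ∪ Parcel B| = 100 − 32 = 68.00.

68.00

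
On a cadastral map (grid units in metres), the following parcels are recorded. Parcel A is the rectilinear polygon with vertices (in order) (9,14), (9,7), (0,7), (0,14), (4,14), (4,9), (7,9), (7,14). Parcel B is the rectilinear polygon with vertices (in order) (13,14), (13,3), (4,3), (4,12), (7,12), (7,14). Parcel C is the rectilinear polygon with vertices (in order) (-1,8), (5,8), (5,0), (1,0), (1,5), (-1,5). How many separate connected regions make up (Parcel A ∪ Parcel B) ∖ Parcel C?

(Parcel A ∪ Parcel B) ∖ Parcel C is a single connected region.

1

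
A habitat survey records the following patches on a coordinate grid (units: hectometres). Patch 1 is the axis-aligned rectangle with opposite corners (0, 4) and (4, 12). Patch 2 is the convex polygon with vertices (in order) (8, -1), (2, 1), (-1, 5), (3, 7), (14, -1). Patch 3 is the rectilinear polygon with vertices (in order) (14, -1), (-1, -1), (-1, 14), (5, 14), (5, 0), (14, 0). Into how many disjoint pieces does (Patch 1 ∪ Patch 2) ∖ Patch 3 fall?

(Patch 1 ∪ Patch 2) ∖ Patch 3 is a single connected region.

1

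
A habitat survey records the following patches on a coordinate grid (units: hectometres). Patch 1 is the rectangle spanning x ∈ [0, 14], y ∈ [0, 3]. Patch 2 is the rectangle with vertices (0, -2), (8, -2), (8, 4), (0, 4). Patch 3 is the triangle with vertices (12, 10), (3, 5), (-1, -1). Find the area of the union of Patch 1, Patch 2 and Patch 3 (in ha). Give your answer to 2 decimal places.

By inclusion–exclusion:
Individual areas: |Patch 1| = 42, |Patch 2| = 48, |Patch 3| = 17.
|Patch 1∩Patch 2|: x∈[0,8], y∈[0,3] → 8·3 = 24.
|Patch 1∩Patch 3| = 3.7803.
|Patch 2∩Patch 3| = 6.1125.
|Patch 1∩Patch 2∩Patch 3| = 3.7803.
|Patch 1 ∪ Patch 2 ∪ Patch 3| = 107 − 33.8928 + 3.7803 = 76.89.

76.89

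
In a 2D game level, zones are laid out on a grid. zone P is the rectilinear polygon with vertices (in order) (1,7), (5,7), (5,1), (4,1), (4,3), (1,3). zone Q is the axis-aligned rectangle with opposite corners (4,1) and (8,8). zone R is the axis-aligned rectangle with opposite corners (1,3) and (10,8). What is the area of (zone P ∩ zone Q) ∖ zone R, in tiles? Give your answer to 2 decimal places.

2.00

|zone P ∩ zone Q| = 6.
|(zone P ∩ zone Q) ∩ zone R| = 4.
|(zone P ∩ zone Q) ∖ zone R| = 6 − 4 = 2.00.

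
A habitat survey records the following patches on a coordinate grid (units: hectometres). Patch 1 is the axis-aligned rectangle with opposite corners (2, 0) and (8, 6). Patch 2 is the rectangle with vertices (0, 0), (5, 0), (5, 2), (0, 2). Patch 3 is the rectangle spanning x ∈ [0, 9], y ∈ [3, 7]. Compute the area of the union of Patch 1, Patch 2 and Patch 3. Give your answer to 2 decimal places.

58.00

By inclusion–exclusion:
Individual areas: |Patch 1| = 36, |Patch 2| = 10, |Patch 3| = 36.
|Patch 1∩Patch 2|: x∈[2,5], y∈[0,2] → 3·2 = 6.
|Patch 1∩Patch 3|: x∈[2,8], y∈[3,6] → 6·3 = 18.
|Patch 2∩Patch 3| = 0 (no overlap).
|Patch 1∩Patch 2∩Patch 3| = 0.
|Patch 1 ∪ Patch 2 ∪ Patch 3| = 82 − 24 + 0 = 58.00.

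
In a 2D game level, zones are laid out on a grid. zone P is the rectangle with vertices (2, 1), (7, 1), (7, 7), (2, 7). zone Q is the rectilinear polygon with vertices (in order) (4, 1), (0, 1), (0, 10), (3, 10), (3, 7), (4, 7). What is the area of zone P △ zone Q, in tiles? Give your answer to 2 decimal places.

39.00

|zone P| = 30, |zone Q| = 33, |zone P∩zone Q| = 12.
|zone P △ zone Q| = |zone P| + |zone Q| − 2·|zone P∩zone Q| = 30 + 33 − 24 = 39.00.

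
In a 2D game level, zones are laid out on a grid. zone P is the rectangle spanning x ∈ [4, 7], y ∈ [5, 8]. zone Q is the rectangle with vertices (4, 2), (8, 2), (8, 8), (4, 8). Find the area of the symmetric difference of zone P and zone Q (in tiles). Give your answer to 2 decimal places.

15.00

|zone P∩zone Q|: x∈[4,7], y∈[5,8] → 3·3 = 9.
|zone P △ zone Q| = |zone P| + |zone Q| − 2·|zone P∩zone Q| = 9 + 24 − 18 = 15.00.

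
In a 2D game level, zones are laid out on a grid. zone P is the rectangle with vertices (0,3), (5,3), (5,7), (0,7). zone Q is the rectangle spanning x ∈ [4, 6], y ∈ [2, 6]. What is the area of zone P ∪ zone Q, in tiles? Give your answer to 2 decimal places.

By inclusion–exclusion:
Individual areas: |zone P| = 20, |zone Q| = 8.
|zone P∩zone Q|: x∈[4,5], y∈[3,6] → 1·3 = 3.
|zone P ∪ zone Q| = 28 − 3 = 25.00.

25.00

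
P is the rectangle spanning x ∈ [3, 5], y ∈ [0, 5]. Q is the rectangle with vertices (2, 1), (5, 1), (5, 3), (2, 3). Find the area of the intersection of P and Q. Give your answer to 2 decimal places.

4.00

|P∩Q|: x∈[3,5], y∈[1,3] → 2·2 = 4.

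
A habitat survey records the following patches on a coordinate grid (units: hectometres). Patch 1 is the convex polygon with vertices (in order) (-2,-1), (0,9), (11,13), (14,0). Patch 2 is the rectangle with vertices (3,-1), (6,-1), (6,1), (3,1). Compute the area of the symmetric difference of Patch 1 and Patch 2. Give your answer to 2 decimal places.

|Patch 1| = 156.5, |Patch 2| = 6, |Patch 1∩Patch 2| = 4.7812.
|Patch 1 △ Patch 2| = |Patch 1| + |Patch 2| − 2·|Patch 1∩Patch 2| = 156.5 + 6 − 9.5625 = 152.94.

152.94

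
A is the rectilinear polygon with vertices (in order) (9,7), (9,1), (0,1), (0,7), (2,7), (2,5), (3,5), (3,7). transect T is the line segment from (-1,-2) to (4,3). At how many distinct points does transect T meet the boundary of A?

The segment meets the boundary at (2,1).

1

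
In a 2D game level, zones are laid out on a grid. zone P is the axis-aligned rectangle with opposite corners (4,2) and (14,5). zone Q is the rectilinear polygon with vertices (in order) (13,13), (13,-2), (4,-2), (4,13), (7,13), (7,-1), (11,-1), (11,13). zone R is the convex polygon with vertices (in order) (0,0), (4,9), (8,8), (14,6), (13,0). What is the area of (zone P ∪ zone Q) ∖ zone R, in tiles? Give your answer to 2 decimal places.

|zone P ∪ zone Q| = 94.
|(zone P ∪ zone Q) ∩ zone R| = 52.9583.
|(zone P ∪ zone Q) ∖ zone R| = 94 − 52.9583 = 41.04.

41.04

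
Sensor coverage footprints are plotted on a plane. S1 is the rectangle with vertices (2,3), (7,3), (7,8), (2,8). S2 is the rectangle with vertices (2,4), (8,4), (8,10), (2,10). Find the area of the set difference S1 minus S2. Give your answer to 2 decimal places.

|S1∩S2|: x∈[2,7], y∈[4,8] → 5·4 = 20.
|S1| = 25.
|S1 ∖ S2| = |S1| − |S1∩S2| = 25 − 20 = 5.00.

5.00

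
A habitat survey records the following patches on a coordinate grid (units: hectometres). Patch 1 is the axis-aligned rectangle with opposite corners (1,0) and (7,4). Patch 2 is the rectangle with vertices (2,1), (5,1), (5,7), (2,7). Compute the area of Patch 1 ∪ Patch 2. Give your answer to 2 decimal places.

33.00

By inclusion–exclusion:
Individual areas: |Patch 1| = 24, |Patch 2| = 18.
|Patch 1∩Patch 2|: x∈[2,5], y∈[1,4] → 3·3 = 9.
|Patch 1 ∪ Patch 2| = 42 − 9 = 33.00.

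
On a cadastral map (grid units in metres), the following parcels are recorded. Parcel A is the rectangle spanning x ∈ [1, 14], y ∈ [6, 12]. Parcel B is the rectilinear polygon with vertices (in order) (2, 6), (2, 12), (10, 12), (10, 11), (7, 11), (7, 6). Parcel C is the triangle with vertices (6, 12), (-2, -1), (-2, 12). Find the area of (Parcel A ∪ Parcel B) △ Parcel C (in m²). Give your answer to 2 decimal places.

|Parcel A ∪ Parcel B| = 78.
|(Parcel A ∪ Parcel B) ∩ Parcel C| = 18.9231.
|(Parcel A ∪ Parcel B) △ Parcel C| = 78 + 52 − 37.8462 = 92.15.

92.15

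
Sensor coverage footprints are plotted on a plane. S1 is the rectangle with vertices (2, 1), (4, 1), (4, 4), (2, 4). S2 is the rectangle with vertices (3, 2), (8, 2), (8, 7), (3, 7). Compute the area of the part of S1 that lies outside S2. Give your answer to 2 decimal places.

|S1∩S2|: x∈[3,4], y∈[2,4] → 1·2 = 2.
|S1| = 6.
|S1 ∖ S2| = |S1| − |S1∩S2| = 6 − 2 = 4.00.

4.00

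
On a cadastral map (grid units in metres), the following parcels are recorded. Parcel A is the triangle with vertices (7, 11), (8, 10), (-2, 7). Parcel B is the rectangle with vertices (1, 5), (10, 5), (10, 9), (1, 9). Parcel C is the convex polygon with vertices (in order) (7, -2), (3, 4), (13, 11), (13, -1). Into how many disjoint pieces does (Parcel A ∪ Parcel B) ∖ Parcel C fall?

(Parcel A ∪ Parcel B) ∖ Parcel C is a single connected region.

1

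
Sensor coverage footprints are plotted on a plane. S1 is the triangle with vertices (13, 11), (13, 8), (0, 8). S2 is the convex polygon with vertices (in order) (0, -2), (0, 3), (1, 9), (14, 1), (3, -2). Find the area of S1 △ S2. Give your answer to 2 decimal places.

|S1| = 19.5, |S2| = 82.5, |S1∩S2| = 0.4949.
|S1 △ S2| = |S1| + |S2| − 2·|S1∩S2| = 19.5 + 82.5 − 0.9898 = 101.01.

101.01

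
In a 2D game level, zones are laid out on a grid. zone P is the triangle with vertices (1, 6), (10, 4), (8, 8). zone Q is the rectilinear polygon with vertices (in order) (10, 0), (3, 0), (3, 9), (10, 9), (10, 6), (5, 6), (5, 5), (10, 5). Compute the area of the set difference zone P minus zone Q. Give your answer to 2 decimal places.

5.24

|zone P| = 16, |zone P∩zone Q| = 10.7619.
|zone P ∖ zone Q| = |zone P| − |zone P∩zone Q| = 16 − 10.7619 = 5.24.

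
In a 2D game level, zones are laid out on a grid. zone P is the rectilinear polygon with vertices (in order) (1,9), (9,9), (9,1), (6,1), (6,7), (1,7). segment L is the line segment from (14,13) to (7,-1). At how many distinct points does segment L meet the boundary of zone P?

2

The segment meets the boundary at (8,1), (9,3).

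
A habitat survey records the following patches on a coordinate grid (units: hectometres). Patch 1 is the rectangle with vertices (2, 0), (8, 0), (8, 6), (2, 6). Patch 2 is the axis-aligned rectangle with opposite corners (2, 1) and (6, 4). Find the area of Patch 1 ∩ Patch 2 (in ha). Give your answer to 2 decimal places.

12.00

|Patch 1∩Patch 2|: x∈[2,6], y∈[1,4] → 4·3 = 12.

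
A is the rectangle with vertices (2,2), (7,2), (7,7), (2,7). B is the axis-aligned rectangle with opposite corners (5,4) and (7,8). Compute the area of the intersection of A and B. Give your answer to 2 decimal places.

|A∩B|: x∈[5,7], y∈[4,7] → 2·3 = 6.

6.00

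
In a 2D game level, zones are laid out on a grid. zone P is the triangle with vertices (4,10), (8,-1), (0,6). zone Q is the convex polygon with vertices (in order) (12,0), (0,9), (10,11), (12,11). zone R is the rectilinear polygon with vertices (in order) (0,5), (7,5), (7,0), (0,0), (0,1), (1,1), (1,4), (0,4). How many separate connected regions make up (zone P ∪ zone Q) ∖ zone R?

2

(zone P ∪ zone Q) ∖ zone R splits into 2 disjoint pieces (area 74.5139, area 0.9464).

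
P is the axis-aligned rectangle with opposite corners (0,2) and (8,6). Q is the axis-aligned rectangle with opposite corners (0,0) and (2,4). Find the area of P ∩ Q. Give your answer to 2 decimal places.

4.00

|P∩Q|: x∈[0,2], y∈[2,4] → 2·2 = 4.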